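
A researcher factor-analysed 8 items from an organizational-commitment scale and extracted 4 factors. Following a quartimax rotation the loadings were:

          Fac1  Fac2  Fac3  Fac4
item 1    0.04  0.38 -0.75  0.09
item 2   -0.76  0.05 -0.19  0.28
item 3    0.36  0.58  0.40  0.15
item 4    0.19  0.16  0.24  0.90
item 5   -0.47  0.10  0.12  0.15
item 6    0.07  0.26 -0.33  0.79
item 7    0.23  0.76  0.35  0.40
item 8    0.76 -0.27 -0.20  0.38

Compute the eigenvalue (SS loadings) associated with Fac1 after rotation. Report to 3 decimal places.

SS loadings for Fac1 = 0.04² + (-0.76)² + 0.36² + 0.19² + (-0.47)² + 0.07² + 0.23² + 0.76² = 0.0016 + 0.5776 + 0.1296 + 0.0361 + 0.2209 + 0.0049 + 0.0529 + 0.5776 = 1.6012

1.601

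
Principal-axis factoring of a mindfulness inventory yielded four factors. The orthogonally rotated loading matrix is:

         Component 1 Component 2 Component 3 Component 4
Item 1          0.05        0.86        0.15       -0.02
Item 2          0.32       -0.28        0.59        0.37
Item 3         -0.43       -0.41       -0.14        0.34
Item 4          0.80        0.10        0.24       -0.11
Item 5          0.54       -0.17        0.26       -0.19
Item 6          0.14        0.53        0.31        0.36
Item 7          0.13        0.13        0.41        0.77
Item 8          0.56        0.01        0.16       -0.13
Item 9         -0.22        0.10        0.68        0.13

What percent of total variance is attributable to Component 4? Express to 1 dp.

11.7%

SS loadings for Component 4 = (-0.02)² + 0.37² + 0.34² + (-0.11)² + (-0.19)² + 0.36² + 0.77² + (-0.13)² + 0.13² = 1.0574
With 9 standardized items, total variance = 9. Proportion = 1.0574/9 = 0.1175 → 11.75%.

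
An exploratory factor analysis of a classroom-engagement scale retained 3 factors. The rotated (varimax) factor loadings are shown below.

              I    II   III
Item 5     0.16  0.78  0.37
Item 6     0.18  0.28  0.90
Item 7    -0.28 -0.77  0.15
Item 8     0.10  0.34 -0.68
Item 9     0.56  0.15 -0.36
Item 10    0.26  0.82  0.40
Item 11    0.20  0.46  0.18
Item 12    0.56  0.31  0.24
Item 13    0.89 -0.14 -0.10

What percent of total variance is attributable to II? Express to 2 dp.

SS loadings for II = 0.78² + 0.28² + (-0.77)² + 0.34² + 0.15² + 0.82² + 0.46² + 0.31² + (-0.14)² = 2.4175
With 9 standardized items, total variance = 9. Proportion = 2.4175/9 = 0.2686 → 26.86%.

26.86%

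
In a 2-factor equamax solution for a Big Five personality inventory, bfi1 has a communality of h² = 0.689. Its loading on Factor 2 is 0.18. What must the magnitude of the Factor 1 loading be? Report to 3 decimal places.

Under orthogonal rotation h² = Σλ², so λ_Factor 1² = h² − (0.0324) = 0.689 − 0.0324 = 0.6566.
|λ| = √0.6566 = 0.8103.

0.810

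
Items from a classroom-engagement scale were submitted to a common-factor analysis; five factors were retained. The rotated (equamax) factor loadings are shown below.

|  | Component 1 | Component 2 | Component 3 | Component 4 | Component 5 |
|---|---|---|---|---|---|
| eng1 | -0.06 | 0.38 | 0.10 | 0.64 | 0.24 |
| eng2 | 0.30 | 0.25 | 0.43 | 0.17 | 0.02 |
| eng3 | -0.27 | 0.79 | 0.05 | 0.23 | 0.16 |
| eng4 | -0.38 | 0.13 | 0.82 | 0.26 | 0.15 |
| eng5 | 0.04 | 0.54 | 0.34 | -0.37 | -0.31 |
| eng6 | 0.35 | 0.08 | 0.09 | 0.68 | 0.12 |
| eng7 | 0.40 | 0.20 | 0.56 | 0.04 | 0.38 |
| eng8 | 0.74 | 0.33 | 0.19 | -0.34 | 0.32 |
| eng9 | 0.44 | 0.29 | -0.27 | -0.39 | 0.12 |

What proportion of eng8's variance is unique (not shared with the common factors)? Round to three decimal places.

0.089

h² = 0.74² + 0.33² + 0.19² + (-0.34)² + 0.32² = 0.5476 + 0.1089 + 0.0361 + 0.1156 + 0.1024 = 0.9106
Uniqueness u² = 1 − h² = 1 − 0.9106 = 0.0894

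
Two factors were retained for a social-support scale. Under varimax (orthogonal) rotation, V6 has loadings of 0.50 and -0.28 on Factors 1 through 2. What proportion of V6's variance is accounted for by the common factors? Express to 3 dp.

h² = 0.50² + (-0.28)² = 0.2500 + 0.0784 = 0.3284

0.328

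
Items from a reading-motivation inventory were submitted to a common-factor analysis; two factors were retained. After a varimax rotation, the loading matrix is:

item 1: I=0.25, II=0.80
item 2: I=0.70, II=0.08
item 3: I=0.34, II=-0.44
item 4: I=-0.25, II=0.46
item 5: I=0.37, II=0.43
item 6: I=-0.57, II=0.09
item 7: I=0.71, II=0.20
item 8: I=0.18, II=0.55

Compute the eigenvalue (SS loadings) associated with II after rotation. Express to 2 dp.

SS loadings for II = 0.80² + 0.08² + (-0.44)² + 0.46² + 0.43² + 0.09² + 0.20² + 0.55² = 0.6400 + 0.0064 + 0.1936 + 0.2116 + 0.1849 + 0.0081 + 0.0400 + 0.3025 = 1.5871

1.59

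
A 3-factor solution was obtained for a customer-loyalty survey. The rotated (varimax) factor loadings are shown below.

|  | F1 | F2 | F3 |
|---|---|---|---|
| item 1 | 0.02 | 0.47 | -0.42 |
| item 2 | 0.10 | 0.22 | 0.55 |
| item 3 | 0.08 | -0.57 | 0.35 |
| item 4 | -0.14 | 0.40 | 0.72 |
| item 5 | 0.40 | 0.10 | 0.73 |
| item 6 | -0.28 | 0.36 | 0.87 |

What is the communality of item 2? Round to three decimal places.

0.361

h² = 0.10² + 0.22² + 0.55² = 0.0100 + 0.0484 + 0.3025 = 0.3609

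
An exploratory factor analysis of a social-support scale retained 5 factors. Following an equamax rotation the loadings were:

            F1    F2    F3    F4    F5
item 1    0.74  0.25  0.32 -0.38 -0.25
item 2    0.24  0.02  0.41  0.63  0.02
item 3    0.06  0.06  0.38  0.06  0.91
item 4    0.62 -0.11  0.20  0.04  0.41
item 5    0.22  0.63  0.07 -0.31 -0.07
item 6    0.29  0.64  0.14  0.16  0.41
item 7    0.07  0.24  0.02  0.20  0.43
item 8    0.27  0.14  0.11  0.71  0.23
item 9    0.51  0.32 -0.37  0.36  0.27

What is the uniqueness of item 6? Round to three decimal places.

h² = 0.29² + 0.64² + 0.14² + 0.16² + 0.41² = 0.0841 + 0.4096 + 0.0196 + 0.0256 + 0.1681 = 0.7070
Uniqueness u² = 1 − h² = 1 − 0.7070 = 0.2930

0.293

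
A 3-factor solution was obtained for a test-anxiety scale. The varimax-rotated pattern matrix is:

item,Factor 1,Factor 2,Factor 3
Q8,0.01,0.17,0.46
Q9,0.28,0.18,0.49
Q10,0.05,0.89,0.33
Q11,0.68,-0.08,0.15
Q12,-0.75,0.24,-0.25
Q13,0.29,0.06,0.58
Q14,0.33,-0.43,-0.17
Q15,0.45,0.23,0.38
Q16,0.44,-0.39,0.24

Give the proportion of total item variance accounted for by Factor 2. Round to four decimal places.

0.1457

SS loadings for Factor 2 = 0.17² + 0.18² + 0.89² + (-0.08)² + 0.24² + 0.06² + (-0.43)² + 0.23² + (-0.39)² = 1.3109
Proportion of variance = 1.3109 / 9 = 0.1457.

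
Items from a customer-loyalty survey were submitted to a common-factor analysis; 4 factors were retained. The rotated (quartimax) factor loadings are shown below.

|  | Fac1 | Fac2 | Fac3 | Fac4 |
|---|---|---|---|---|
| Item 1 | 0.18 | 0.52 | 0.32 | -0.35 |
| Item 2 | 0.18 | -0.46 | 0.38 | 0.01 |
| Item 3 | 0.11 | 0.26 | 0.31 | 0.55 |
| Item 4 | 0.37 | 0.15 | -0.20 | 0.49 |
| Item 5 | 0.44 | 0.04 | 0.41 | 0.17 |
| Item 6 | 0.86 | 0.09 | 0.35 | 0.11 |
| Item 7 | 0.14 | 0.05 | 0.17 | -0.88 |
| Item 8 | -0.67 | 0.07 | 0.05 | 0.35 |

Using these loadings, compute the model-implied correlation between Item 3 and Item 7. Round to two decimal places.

-0.40

r̂ = Σ λ_i·λ_j across factors = (0.11)(0.14) + (0.26)(0.05) + (0.31)(0.17) + (0.55)(-0.88)
  = +0.0154 +0.0130 +0.0527 -0.4840 = -0.4029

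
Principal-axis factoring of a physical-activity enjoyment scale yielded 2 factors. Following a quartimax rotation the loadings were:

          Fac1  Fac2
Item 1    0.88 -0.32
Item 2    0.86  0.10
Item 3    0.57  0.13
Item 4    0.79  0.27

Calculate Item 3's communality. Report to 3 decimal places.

h² = 0.57² + 0.13² = 0.3249 + 0.0169 = 0.3418

0.342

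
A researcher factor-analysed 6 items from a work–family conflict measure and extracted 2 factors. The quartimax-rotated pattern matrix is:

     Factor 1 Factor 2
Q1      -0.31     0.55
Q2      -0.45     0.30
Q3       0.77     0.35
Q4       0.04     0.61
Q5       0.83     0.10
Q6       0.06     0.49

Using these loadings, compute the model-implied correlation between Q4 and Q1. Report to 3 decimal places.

0.323

r̂ = Σ λ_i·λ_j across factors = (0.04)(-0.31) + (0.61)(0.55)
  = -0.0124 +0.3355 = 0.3231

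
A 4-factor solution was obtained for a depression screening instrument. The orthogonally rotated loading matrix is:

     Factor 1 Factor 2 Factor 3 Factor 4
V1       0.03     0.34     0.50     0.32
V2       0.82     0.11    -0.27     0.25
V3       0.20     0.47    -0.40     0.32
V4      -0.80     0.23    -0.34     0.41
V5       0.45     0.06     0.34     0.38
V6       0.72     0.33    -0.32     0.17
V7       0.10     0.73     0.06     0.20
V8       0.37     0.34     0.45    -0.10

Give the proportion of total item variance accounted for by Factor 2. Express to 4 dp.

0.1453

SS loadings for Factor 2 = 0.34² + 0.11² + 0.47² + 0.23² + 0.06² + 0.33² + 0.73² + 0.34² = 1.1625
Proportion of variance = 1.1625 / 8 = 0.1453.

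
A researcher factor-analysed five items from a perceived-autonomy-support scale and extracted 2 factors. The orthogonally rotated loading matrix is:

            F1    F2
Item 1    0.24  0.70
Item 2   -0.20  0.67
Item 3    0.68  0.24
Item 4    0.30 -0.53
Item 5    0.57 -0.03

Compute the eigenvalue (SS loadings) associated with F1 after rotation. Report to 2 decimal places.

0.97

SS loadings for F1 = 0.24² + (-0.20)² + 0.68² + 0.30² + 0.57² = 0.0576 + 0.0400 + 0.4624 + 0.0900 + 0.3249 = 0.9749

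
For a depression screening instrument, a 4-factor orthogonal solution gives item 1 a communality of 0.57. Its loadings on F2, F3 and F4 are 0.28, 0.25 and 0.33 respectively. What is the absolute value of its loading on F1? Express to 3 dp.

Under orthogonal rotation h² = Σλ², so λ_F1² = h² − (0.2498) = 0.57 − 0.2498 = 0.3202.
|λ| = √0.3202 = 0.5659.

0.566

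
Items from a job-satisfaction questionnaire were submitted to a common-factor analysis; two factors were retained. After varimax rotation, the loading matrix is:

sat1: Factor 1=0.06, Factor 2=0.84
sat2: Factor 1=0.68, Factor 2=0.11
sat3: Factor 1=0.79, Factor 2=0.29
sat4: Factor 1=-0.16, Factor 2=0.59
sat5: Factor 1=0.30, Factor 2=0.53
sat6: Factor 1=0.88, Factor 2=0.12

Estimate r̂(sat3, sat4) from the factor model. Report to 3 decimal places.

r̂ = Σ λ_i·λ_j across factors = (0.79)(-0.16) + (0.29)(0.59)
  = -0.1264 +0.1711 = 0.0447

0.045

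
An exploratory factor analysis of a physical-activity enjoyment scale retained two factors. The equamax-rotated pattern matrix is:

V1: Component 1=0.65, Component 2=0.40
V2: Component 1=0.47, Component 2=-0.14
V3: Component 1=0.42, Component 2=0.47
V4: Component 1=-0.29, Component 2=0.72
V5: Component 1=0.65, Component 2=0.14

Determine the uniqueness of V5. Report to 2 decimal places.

0.56

h² = 0.65² + 0.14² = 0.4225 + 0.0196 = 0.4421
Uniqueness u² = 1 − h² = 1 − 0.4421 = 0.5579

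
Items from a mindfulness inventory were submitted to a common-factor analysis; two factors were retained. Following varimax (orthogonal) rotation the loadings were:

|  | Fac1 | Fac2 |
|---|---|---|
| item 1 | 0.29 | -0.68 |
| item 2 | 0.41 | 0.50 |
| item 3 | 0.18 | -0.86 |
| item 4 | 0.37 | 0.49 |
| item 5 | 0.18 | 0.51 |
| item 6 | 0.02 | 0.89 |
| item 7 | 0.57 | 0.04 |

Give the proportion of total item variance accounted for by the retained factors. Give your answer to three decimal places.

0.504

Communalities: 0.5465, 0.4181, 0.7720, 0.3770, 0.2925, 0.7925, 0.3265; Σh² = 3.5251.
Total variance with 7 standardized items is 7, so the solution explains 3.5251/7 = 0.5036.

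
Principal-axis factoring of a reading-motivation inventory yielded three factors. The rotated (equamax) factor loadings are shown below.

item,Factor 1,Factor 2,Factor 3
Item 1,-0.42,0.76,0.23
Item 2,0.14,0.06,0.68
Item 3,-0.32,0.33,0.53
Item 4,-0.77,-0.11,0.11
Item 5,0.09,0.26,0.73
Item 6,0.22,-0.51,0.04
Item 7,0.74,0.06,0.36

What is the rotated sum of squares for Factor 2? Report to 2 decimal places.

1.03

SS loadings for Factor 2 = 0.76² + 0.06² + 0.33² + (-0.11)² + 0.26² + (-0.51)² + 0.06² = 0.5776 + 0.0036 + 0.1089 + 0.0121 + 0.0676 + 0.2601 + 0.0036 = 1.0335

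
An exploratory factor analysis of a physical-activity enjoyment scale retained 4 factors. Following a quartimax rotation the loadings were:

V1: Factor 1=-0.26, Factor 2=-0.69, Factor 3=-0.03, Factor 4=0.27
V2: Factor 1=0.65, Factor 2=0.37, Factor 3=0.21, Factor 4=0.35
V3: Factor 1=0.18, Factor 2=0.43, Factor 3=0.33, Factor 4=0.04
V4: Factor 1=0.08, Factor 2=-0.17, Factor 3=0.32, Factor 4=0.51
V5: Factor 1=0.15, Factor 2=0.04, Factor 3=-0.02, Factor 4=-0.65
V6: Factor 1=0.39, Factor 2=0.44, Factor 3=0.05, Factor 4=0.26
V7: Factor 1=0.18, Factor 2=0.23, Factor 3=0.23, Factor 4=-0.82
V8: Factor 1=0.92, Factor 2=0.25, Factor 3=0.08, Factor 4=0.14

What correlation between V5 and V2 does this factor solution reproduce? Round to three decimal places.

-0.119

r̂ = Σ λ_i·λ_j across factors = (0.15)(0.65) + (0.04)(0.37) + (-0.02)(0.21) + (-0.65)(0.35)
  = +0.0975 +0.0148 -0.0042 -0.2275 = -0.1194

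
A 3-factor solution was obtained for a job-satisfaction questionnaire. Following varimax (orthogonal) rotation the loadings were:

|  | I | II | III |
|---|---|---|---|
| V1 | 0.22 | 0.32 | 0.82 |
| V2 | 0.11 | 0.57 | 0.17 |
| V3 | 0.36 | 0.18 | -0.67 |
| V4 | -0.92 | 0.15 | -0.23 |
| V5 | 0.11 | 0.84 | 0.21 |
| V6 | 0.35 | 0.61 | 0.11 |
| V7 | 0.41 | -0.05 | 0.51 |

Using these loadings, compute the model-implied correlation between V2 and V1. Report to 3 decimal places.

r̂ = Σ λ_i·λ_j across factors = (0.11)(0.22) + (0.57)(0.32) + (0.17)(0.82)
  = +0.0242 +0.1824 +0.1394 = 0.3460

0.346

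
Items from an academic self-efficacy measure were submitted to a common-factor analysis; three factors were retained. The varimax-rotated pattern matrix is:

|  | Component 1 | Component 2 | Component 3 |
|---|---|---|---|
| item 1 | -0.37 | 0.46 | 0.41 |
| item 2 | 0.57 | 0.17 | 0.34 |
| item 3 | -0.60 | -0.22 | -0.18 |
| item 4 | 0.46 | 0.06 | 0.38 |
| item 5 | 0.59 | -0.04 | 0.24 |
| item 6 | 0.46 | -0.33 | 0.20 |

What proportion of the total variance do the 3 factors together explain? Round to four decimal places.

Communalities: 0.5166, 0.4694, 0.4408, 0.3596, 0.4073, 0.3605; Σh² = 2.5542.
Total variance with 6 standardized items is 6, so the solution explains 2.5542/6 = 0.4257.

0.4257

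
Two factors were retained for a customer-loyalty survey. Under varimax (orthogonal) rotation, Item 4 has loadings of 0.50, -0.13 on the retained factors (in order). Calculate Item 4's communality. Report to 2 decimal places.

h² = 0.50² + (-0.13)² = 0.2500 + 0.0169 = 0.2669

0.27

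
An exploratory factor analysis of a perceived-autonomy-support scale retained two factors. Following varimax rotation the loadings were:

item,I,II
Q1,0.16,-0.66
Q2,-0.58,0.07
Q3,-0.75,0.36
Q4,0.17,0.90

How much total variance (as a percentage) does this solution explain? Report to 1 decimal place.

Communalities: 0.4612, 0.3413, 0.6921, 0.8389; Σh² = 2.3335.
Total variance with 4 standardized items is 4, so the solution explains 2.3335/4 = 0.5834 = 58.34%.

58.3%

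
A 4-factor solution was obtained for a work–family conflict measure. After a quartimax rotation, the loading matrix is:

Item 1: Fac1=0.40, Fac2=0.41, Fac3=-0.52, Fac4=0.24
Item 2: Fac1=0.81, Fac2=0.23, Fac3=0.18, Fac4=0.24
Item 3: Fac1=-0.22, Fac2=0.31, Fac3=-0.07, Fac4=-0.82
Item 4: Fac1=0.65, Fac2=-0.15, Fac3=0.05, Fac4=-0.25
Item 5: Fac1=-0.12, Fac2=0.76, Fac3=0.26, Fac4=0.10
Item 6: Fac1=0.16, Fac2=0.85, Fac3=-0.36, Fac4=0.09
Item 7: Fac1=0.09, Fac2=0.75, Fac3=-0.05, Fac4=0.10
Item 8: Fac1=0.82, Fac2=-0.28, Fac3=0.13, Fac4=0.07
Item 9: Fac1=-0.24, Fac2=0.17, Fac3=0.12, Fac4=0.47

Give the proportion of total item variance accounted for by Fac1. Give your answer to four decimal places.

0.2295

SS loadings for Fac1 = 0.40² + 0.81² + (-0.22)² + 0.65² + (-0.12)² + 0.16² + 0.09² + 0.82² + (-0.24)² = 2.0651
Proportion of variance = 2.0651 / 9 = 0.2295.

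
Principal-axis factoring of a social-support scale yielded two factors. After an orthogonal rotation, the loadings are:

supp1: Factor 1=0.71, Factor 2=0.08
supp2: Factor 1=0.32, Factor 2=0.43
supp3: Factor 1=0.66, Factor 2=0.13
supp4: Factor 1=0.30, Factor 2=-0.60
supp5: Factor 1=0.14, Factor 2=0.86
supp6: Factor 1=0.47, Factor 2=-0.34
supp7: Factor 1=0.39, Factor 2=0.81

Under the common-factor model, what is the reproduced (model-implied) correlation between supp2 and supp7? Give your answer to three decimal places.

0.473

r̂ = Σ λ_i·λ_j across factors = (0.32)(0.39) + (0.43)(0.81)
  = +0.1248 +0.3483 = 0.4731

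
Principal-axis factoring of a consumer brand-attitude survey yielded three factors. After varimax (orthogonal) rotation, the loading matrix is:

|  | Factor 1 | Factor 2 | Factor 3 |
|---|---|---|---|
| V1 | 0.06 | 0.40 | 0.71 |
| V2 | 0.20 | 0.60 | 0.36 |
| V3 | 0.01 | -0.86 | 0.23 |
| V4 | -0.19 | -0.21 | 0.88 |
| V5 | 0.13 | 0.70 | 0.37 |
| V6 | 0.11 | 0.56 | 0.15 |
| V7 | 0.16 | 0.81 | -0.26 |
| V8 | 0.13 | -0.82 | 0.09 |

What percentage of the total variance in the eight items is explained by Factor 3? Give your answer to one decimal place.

21.2%

SS loadings for Factor 3 = 0.71² + 0.36² + 0.23² + 0.88² + 0.37² + 0.15² + (-0.26)² + 0.09² = 1.6961
With 8 standardized items, total variance = 8. Proportion = 1.6961/8 = 0.2120 → 21.20%.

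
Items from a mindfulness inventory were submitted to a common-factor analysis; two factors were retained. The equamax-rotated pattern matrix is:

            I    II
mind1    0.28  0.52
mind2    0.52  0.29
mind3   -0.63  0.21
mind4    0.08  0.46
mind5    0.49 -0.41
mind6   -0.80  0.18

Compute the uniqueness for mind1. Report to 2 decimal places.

0.65

h² = 0.28² + 0.52² = 0.0784 + 0.2704 = 0.3488
Uniqueness u² = 1 − h² = 1 − 0.3488 = 0.6512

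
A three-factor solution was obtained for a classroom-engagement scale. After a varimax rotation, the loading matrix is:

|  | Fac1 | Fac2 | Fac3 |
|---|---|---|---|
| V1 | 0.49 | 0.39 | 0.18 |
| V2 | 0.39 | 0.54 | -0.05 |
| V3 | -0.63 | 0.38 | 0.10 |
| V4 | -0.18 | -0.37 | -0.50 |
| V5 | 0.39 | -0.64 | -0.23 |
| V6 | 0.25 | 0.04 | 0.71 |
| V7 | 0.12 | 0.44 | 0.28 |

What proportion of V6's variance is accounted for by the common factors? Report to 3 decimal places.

h² = 0.25² + 0.04² + 0.71² = 0.0625 + 0.0016 + 0.5041 = 0.5682

0.568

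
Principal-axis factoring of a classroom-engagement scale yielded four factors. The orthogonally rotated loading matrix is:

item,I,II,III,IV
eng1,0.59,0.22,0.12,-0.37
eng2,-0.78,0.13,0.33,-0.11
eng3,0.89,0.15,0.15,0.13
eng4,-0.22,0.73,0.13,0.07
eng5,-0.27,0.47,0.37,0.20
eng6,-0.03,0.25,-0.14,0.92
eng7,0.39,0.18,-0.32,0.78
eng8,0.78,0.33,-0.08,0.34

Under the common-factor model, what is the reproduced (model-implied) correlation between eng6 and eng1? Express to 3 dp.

r̂ = Σ λ_i·λ_j across factors = (-0.03)(0.59) + (0.25)(0.22) + (-0.14)(0.12) + (0.92)(-0.37)
  = -0.0177 +0.0550 -0.0168 -0.3404 = -0.3199

-0.320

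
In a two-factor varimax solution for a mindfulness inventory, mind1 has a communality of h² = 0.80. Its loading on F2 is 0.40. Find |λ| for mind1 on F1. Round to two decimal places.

0.80

Under orthogonal rotation h² = Σλ², so λ_F1² = h² − (0.1600) = 0.80 − 0.1600 = 0.6400.
|λ| = √0.6400 = 0.8000.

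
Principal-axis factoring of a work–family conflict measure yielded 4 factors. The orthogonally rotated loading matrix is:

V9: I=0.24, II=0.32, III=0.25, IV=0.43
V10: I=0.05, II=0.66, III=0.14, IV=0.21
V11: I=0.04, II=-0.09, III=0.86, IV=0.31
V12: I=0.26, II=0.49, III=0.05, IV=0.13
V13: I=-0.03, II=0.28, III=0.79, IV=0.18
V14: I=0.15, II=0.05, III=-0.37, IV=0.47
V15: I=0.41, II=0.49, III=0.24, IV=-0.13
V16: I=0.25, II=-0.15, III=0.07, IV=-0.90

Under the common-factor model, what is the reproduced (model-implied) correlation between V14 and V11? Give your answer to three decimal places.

r̂ = Σ λ_i·λ_j across factors = (0.15)(0.04) + (0.05)(-0.09) + (-0.37)(0.86) + (0.47)(0.31)
  = +0.0060 -0.0045 -0.3182 +0.1457 = -0.1710

-0.171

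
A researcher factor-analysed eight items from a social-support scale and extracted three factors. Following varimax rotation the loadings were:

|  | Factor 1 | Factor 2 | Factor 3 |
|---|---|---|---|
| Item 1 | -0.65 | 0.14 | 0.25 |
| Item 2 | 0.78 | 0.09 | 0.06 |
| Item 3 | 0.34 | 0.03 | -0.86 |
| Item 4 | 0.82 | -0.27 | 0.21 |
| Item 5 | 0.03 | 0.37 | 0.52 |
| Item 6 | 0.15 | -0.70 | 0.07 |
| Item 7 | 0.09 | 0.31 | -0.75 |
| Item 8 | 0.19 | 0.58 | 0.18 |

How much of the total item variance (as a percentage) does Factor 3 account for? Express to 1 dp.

21.5%

SS loadings for Factor 3 = 0.25² + 0.06² + (-0.86)² + 0.21² + 0.52² + 0.07² + (-0.75)² + 0.18² = 1.7200
With 8 standardized items, total variance = 8. Proportion = 1.7200/8 = 0.2150 → 21.50%.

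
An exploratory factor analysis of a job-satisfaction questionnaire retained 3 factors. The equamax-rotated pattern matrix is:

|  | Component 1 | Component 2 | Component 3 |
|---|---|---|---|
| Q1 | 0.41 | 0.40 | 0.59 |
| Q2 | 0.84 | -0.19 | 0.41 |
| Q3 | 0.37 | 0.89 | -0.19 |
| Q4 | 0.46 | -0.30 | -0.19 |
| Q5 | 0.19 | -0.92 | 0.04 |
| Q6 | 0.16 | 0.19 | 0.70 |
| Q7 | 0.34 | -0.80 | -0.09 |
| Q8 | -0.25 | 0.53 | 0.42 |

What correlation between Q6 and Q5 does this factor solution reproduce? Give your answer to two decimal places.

-0.12

r̂ = Σ λ_i·λ_j across factors = (0.16)(0.19) + (0.19)(-0.92) + (0.70)(0.04)
  = +0.0304 -0.1748 +0.0280 = -0.1164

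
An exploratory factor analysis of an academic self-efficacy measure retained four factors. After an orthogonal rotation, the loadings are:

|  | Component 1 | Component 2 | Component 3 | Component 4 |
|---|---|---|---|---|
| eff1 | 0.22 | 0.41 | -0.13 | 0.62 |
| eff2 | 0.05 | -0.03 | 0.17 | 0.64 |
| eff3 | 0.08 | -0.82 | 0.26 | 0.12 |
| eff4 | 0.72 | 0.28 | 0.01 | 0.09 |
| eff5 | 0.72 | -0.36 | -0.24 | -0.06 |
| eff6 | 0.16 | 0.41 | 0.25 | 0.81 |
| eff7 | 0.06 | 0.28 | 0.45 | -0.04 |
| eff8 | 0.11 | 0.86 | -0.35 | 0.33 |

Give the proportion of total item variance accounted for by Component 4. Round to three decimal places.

SS loadings for Component 4 = 0.62² + 0.64² + 0.12² + 0.09² + (-0.06)² + 0.81² + (-0.04)² + 0.33² = 1.5867
Proportion of variance = 1.5867 / 8 = 0.1983.

0.198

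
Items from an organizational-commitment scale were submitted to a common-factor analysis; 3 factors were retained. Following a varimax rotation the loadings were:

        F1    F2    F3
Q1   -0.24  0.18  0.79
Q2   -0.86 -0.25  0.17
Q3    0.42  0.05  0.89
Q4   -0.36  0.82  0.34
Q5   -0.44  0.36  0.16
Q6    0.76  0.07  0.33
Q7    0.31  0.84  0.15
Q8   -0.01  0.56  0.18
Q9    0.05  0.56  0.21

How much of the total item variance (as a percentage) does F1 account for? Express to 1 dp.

SS loadings for F1 = (-0.24)² + (-0.86)² + 0.42² + (-0.36)² + (-0.44)² + 0.76² + 0.31² + (-0.01)² + 0.05² = 1.9731
With 9 standardized items, total variance = 9. Proportion = 1.9731/9 = 0.2192 → 21.92%.

21.9%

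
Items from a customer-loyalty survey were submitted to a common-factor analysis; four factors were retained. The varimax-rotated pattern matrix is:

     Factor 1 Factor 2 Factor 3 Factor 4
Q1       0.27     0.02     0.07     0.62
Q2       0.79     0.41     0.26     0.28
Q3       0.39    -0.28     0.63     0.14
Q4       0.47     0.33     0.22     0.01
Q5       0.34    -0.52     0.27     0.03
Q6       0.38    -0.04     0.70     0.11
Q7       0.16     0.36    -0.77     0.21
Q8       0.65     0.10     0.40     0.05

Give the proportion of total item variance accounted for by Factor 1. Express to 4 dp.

0.2223

SS loadings for Factor 1 = 0.27² + 0.79² + 0.39² + 0.47² + 0.34² + 0.38² + 0.16² + 0.65² = 1.7781
Proportion of variance = 1.7781 / 8 = 0.2223.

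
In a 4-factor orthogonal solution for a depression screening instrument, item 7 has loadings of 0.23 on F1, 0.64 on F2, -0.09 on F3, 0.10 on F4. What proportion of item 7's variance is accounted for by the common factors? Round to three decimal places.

0.481

h² = 0.23² + 0.64² + (-0.09)² + 0.10² = 0.0529 + 0.4096 + 0.0081 + 0.0100 = 0.4806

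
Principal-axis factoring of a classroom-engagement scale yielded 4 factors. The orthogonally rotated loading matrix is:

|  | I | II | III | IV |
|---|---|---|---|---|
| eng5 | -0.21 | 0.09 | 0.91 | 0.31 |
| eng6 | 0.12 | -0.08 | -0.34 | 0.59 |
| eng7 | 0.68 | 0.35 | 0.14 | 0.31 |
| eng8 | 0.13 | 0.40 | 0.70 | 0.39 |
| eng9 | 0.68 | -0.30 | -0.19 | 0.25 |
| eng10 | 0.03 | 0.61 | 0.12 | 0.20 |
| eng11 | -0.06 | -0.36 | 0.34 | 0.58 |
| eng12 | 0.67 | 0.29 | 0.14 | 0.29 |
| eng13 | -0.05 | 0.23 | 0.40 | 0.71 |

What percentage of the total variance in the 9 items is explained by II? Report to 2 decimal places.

11.40%

SS loadings for II = 0.09² + (-0.08)² + 0.35² + 0.40² + (-0.30)² + 0.61² + (-0.36)² + 0.29² + 0.23² = 1.0257
With 9 standardized items, total variance = 9. Proportion = 1.0257/9 = 0.1140 → 11.40%.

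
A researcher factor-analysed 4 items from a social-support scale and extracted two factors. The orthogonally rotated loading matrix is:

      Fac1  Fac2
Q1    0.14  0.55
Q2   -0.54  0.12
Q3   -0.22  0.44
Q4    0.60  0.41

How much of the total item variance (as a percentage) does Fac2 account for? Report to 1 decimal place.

17.0%

SS loadings for Fac2 = 0.55² + 0.12² + 0.44² + 0.41² = 0.6786
With 4 standardized items, total variance = 4. Proportion = 0.6786/4 = 0.1696 → 16.96%.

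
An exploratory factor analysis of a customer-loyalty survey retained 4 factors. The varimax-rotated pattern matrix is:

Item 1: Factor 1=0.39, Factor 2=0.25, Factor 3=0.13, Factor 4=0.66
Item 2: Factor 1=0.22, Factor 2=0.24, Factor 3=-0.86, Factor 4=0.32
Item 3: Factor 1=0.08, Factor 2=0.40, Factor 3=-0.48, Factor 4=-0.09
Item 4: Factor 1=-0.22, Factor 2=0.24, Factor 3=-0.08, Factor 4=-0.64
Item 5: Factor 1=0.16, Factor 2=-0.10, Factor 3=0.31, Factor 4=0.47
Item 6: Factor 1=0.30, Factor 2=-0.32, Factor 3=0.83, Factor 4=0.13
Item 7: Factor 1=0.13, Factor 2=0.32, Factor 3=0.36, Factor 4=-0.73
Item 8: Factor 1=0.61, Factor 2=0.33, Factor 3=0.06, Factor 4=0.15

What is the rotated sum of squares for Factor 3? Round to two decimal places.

1.91

SS loadings for Factor 3 = 0.13² + (-0.86)² + (-0.48)² + (-0.08)² + 0.31² + 0.83² + 0.36² + 0.06² = 0.0169 + 0.7396 + 0.2304 + 0.0064 + 0.0961 + 0.6889 + 0.1296 + 0.0036 = 1.9115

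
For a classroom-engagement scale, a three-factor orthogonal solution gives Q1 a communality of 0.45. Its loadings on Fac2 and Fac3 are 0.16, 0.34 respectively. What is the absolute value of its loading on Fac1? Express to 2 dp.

0.56

Under orthogonal rotation h² = Σλ², so λ_Fac1² = h² − (0.1412) = 0.45 − 0.1412 = 0.3088.
|λ| = √0.3088 = 0.5557.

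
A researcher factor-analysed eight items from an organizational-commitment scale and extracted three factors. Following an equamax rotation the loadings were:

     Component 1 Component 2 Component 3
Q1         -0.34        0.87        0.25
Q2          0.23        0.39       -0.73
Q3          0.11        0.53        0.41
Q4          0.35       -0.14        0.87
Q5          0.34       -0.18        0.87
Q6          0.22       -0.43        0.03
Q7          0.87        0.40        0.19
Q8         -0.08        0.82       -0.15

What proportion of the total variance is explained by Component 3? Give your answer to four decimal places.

SS loadings for Component 3 = 0.25² + (-0.73)² + 0.41² + 0.87² + 0.87² + 0.03² + 0.19² + (-0.15)² = 2.3368
Proportion of variance = 2.3368 / 8 = 0.2921.

0.2921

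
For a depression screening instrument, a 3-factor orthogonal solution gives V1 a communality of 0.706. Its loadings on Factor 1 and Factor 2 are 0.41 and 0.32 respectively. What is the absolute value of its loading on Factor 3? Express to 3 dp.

Under orthogonal rotation h² = Σλ², so λ_Factor 3² = h² − (0.2705) = 0.706 − 0.2705 = 0.4355.
|λ| = √0.4355 = 0.6599.

0.660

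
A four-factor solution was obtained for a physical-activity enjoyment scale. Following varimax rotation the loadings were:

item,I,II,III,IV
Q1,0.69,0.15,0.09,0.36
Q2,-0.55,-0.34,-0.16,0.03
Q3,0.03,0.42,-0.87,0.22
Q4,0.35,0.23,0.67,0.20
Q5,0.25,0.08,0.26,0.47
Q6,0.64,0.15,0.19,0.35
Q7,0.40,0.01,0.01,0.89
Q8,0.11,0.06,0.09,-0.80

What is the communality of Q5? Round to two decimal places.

h² = 0.25² + 0.08² + 0.26² + 0.47² = 0.0625 + 0.0064 + 0.0676 + 0.2209 = 0.3574

0.36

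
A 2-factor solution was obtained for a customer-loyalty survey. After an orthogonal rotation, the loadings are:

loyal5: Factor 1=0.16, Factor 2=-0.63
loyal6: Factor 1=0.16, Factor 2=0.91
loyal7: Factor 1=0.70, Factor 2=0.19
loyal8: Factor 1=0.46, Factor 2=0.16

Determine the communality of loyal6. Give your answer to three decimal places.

0.854

h² = 0.16² + 0.91² = 0.0256 + 0.8281 = 0.8537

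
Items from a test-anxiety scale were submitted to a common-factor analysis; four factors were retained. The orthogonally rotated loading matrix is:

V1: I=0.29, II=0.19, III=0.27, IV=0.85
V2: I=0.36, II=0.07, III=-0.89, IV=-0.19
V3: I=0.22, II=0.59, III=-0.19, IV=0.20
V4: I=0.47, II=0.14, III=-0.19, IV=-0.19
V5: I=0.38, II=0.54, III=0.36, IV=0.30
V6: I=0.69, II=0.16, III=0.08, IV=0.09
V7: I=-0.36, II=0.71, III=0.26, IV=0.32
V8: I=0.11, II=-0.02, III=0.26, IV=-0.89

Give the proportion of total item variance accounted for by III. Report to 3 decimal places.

0.151

SS loadings for III = 0.27² + (-0.89)² + (-0.19)² + (-0.19)² + 0.36² + 0.08² + 0.26² + 0.26² = 1.2084
Proportion of variance = 1.2084 / 8 = 0.1511.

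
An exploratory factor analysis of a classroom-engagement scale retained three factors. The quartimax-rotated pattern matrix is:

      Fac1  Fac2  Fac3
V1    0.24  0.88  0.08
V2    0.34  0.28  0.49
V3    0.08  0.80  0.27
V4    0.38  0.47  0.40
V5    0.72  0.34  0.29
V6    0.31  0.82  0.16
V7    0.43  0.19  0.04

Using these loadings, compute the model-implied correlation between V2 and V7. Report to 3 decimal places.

0.219

r̂ = Σ λ_i·λ_j across factors = (0.34)(0.43) + (0.28)(0.19) + (0.49)(0.04)
  = +0.1462 +0.0532 +0.0196 = 0.2190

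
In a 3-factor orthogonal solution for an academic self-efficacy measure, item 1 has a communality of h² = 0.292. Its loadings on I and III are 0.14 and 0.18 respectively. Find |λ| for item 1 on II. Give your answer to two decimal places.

0.49

Under orthogonal rotation h² = Σλ², so λ_II² = h² − (0.0520) = 0.292 − 0.0520 = 0.2400.
|λ| = √0.2400 = 0.4899.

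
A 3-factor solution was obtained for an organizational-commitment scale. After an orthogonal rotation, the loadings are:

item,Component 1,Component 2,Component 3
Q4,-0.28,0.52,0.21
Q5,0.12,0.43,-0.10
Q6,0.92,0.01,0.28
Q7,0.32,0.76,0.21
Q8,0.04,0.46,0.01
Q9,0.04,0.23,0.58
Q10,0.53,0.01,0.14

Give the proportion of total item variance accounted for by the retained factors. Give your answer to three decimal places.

SS loadings by factor: 1.3257, 1.2976, 0.5327; total = 3.1560.
Total variance with 7 standardized items is 7, so the solution explains 3.1560/7 = 0.4509.

0.451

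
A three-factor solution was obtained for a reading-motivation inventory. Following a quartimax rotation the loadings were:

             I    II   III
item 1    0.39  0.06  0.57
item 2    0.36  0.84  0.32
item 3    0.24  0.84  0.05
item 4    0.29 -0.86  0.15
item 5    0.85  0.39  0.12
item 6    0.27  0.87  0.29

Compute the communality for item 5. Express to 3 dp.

h² = 0.85² + 0.39² + 0.12² = 0.7225 + 0.1521 + 0.0144 = 0.8890

0.889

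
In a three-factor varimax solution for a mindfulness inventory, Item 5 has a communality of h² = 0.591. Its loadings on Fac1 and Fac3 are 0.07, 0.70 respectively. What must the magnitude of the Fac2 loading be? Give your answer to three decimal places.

Under orthogonal rotation h² = Σλ², so λ_Fac2² = h² − (0.4949) = 0.591 − 0.4949 = 0.0961.
|λ| = √0.0961 = 0.3100.

0.310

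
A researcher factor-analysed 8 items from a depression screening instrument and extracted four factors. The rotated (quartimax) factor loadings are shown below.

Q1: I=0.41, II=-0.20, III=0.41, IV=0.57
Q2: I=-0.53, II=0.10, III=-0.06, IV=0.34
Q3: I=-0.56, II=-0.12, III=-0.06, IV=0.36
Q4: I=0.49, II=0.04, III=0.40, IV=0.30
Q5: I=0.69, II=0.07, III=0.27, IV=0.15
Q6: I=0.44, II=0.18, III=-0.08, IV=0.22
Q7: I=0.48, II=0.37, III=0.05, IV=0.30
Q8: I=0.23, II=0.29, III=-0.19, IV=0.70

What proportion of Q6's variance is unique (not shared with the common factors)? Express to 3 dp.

h² = 0.44² + 0.18² + (-0.08)² + 0.22² = 0.1936 + 0.0324 + 0.0064 + 0.0484 = 0.2808
Uniqueness u² = 1 − h² = 1 − 0.2808 = 0.7192

0.719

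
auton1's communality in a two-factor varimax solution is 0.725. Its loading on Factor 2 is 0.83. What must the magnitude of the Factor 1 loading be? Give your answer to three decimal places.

0.190

Under orthogonal rotation h² = Σλ², so λ_Factor 1² = h² − (0.6889) = 0.725 − 0.6889 = 0.0361.
|λ| = √0.0361 = 0.1900.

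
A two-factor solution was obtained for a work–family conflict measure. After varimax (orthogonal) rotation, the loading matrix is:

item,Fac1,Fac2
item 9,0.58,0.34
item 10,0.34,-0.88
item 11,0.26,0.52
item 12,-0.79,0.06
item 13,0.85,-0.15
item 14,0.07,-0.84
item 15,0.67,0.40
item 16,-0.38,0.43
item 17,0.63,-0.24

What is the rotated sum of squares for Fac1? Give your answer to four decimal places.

SS loadings for Fac1 = 0.58² + 0.34² + 0.26² + (-0.79)² + 0.85² + 0.07² + 0.67² + (-0.38)² + 0.63² = 0.3364 + 0.1156 + 0.0676 + 0.6241 + 0.7225 + 0.0049 + 0.4489 + 0.1444 + 0.3969 = 2.8613

2.8613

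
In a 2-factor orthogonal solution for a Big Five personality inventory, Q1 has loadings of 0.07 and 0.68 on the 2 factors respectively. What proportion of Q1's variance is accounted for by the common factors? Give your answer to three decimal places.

h² = 0.07² + 0.68² = 0.0049 + 0.4624 = 0.4673

0.467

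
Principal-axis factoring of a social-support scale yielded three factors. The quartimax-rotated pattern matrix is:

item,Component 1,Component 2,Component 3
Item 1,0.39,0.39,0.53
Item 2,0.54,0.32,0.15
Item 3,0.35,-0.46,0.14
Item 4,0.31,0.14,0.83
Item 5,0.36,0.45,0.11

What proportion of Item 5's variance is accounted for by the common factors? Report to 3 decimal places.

h² = 0.36² + 0.45² + 0.11² = 0.1296 + 0.2025 + 0.0121 = 0.3442

0.344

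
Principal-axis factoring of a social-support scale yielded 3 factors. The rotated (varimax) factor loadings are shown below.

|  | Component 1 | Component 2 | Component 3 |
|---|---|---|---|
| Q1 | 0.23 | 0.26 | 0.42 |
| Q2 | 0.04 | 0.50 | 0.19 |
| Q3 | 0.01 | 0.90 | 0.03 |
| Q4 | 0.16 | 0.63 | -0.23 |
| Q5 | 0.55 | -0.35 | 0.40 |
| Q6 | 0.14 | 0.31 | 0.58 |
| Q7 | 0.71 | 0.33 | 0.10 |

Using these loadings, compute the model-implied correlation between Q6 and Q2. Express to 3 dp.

r̂ = Σ λ_i·λ_j across factors = (0.14)(0.04) + (0.31)(0.50) + (0.58)(0.19)
  = +0.0056 +0.1550 +0.1102 = 0.2708

0.271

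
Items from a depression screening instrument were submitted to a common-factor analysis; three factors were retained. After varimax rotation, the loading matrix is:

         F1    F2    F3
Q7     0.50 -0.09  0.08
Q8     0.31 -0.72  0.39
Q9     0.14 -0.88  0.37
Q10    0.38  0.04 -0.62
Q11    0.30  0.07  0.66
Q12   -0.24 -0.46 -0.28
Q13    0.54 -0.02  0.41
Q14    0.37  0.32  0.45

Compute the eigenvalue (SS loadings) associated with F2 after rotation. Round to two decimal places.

SS loadings for F2 = (-0.09)² + (-0.72)² + (-0.88)² + 0.04² + 0.07² + (-0.46)² + (-0.02)² + 0.32² = 0.0081 + 0.5184 + 0.7744 + 0.0016 + 0.0049 + 0.2116 + 0.0004 + 0.1024 = 1.6218

1.62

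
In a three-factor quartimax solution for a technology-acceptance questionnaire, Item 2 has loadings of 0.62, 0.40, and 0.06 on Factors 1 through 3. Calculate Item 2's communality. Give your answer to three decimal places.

0.548

h² = 0.62² + 0.40² + 0.06² = 0.3844 + 0.1600 + 0.0036 = 0.5480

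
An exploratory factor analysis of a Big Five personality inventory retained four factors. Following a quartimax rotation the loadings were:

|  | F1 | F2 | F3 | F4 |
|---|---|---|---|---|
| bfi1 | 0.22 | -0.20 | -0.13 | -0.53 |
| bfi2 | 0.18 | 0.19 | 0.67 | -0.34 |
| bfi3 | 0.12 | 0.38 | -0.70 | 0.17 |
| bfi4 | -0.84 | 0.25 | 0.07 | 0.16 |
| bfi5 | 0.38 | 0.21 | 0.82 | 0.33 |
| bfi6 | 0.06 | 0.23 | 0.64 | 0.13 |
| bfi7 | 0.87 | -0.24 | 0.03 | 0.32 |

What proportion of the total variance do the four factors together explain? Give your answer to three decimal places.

SS loadings by factor: 1.7057, 0.4376, 2.0436, 0.6792; total = 4.8661.
Total variance with 7 standardized items is 7, so the solution explains 4.8661/7 = 0.6952.

0.695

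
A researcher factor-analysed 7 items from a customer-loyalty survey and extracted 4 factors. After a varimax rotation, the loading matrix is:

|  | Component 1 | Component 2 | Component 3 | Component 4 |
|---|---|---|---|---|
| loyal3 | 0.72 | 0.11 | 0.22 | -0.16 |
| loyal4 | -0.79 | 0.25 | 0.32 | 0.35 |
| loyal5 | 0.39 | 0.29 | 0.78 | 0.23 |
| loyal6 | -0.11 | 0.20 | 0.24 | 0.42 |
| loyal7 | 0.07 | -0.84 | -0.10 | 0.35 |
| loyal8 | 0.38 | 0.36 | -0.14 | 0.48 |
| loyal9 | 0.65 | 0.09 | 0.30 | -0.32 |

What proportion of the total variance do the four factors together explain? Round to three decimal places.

0.670

Communalities: 0.6045, 0.9115, 0.8975, 0.2861, 0.8430, 0.5240, 0.6230; Σh² = 4.6896.
Total variance with 7 standardized items is 7, so the solution explains 4.6896/7 = 0.6699.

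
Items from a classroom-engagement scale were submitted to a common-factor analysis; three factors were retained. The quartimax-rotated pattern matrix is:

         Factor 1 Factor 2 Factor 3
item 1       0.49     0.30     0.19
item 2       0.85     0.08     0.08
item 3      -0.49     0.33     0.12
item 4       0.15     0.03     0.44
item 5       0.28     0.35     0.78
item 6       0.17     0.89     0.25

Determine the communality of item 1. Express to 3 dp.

h² = 0.49² + 0.30² + 0.19² = 0.2401 + 0.0900 + 0.0361 = 0.3662

0.366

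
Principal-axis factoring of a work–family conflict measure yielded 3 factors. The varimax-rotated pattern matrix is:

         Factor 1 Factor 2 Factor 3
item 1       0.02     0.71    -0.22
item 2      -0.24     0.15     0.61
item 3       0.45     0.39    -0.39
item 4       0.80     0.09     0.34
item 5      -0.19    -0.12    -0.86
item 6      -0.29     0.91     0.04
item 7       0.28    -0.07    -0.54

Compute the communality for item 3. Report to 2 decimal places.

h² = 0.45² + 0.39² + (-0.39)² = 0.2025 + 0.1521 + 0.1521 = 0.5067

0.51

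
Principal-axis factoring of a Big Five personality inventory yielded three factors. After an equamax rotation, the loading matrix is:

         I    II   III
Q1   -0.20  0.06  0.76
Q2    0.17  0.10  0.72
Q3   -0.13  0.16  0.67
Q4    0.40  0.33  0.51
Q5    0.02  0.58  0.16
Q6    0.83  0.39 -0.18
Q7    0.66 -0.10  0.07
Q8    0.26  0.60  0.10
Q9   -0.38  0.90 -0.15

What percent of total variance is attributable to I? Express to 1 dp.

17.6%

SS loadings for I = (-0.20)² + 0.17² + (-0.13)² + 0.40² + 0.02² + 0.83² + 0.66² + 0.26² + (-0.38)² = 1.5827
With 9 standardized items, total variance = 9. Proportion = 1.5827/9 = 0.1759 → 17.59%.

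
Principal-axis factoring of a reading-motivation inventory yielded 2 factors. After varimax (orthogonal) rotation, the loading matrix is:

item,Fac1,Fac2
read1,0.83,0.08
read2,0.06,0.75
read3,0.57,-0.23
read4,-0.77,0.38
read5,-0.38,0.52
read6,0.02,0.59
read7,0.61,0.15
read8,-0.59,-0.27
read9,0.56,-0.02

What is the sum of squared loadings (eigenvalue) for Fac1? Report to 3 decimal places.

SS loadings for Fac1 = 0.83² + 0.06² + 0.57² + (-0.77)² + (-0.38)² + 0.02² + 0.61² + (-0.59)² + 0.56² = 0.6889 + 0.0036 + 0.3249 + 0.5929 + 0.1444 + 0.0004 + 0.3721 + 0.3481 + 0.3136 = 2.7889

2.789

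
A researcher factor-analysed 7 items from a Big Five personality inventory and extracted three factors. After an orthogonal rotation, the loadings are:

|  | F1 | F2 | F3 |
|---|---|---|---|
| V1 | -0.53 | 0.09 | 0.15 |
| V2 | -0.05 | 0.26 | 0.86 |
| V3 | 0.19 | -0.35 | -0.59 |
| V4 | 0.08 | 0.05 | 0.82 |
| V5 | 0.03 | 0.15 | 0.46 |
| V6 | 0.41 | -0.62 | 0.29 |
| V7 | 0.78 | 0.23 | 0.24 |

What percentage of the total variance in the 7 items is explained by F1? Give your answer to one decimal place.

15.8%

SS loadings for F1 = (-0.53)² + (-0.05)² + 0.19² + 0.08² + 0.03² + 0.41² + 0.78² = 1.1033
With 7 standardized items, total variance = 7. Proportion = 1.1033/7 = 0.1576 → 15.76%.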